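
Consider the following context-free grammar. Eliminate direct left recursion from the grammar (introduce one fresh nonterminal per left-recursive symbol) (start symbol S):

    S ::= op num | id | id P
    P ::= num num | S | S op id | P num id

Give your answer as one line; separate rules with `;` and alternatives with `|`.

S ::= op num | id | id P; P ::= num num P' | S P' | S op id P'; P' ::= num id P' | ε

P is directly left-recursive.
For P: α = {num id}, β = {num num, S, S op id}. Rewrite as P → β P' and P' → α P' | ε.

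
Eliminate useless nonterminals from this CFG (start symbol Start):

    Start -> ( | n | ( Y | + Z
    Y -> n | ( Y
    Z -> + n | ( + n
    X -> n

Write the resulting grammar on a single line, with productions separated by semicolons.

Generating nonterminals: {Start, X, Y, Z}.
Reachable from Start after that: {Start, Y, Z}.
Removed useless symbols: {X} and every production mentioning them.

Start -> ( | n | ( Y | + Z; Y -> n | ( Y; Z -> + n | ( + n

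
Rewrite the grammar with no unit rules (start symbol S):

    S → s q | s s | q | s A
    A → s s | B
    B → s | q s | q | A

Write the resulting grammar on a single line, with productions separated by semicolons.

Unit pairs: A ⇒* {B}; B ⇒* {A}.
Replace each nonterminal's rules with the union of the non-unit rules of every nonterminal it unit-derives.

S → s q | s s | q | s A; A → s | q s | q | s s; B → s | q s | q | s s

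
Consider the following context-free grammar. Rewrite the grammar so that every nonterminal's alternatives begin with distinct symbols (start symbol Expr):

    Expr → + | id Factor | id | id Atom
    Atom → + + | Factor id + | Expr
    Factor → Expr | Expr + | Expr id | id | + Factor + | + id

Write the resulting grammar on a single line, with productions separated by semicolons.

Expr → + | id Expr1; Atom → + + | Factor id + | Expr; Factor → id | Expr Factor1 | + Factor2; Expr1 → Factor | eps | Atom; Factor1 → eps | + | id; Factor2 → Factor + | id

Expr has alternatives sharing prefix 'id': factor to Expr → id Expr1 with Expr1 → Factor | ε | Atom.
Factor has alternatives sharing prefix 'Expr': factor to Factor → Expr Factor1 with Factor1 → ε | + | id.
Factor has alternatives sharing prefix '+': factor to Factor → + Factor2 with Factor2 → Factor + | id.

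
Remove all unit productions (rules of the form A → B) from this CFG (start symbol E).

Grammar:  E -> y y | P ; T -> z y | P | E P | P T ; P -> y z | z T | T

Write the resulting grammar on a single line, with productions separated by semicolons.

Unit pairs: E ⇒* {P, T}; P ⇒* {T}; T ⇒* {P}.
For every A with A ⇒* B via unit rules, add B's non-unit alternatives to A; then delete every rule of the form X → Y.

E -> y y | y z | z T | z y | E P | P T; T -> y z | z T | z y | E P | P T; P -> y z | z T | z y | E P | P T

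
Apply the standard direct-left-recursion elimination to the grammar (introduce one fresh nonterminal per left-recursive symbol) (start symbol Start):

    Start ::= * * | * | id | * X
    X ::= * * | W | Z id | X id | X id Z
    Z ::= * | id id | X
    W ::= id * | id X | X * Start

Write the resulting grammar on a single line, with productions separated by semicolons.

Start ::= * * | * | id | * X; X ::= * * X1 | W X1 | Z id X1; Z ::= * | id id | X; W ::= id * | id X | X * Start; X1 ::= id X1 | id Z X1 | ε

Directly left-recursive nonterminal: X.
For X: α = {id, id Z}, β = {* *, W, Z id}. Rewrite as X → β X1 and X1 → α X1 | ε.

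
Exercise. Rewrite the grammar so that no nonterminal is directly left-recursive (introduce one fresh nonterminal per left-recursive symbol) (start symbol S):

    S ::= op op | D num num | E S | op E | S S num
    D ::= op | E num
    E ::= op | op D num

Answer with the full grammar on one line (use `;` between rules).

Left recursion appears on S.
For S: α = {S num}, β = {op op, D num num, E S, op E}. Rewrite as S → β S' and S' → α S' | ε.

S ::= op op S' | D num num S' | E S S' | op E S'; D ::= op | E num; E ::= op | op D num; S' ::= S num S' | ε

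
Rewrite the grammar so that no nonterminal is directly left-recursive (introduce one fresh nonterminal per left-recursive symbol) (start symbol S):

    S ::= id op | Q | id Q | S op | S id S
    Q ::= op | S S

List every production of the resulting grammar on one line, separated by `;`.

S ::= id op S' | Q S' | id Q S'; Q ::= op | S S; S' ::= op S' | id S S' | ε

Directly left-recursive nonterminal: S.
For S: α = {op, id S}, β = {id op, Q, id Q}. Rewrite as S → β S' and S' → α S' | ε.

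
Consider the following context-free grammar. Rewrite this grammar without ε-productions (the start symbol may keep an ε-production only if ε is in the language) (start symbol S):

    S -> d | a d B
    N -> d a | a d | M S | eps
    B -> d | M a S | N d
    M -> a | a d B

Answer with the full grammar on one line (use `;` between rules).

S -> d | a d B; N -> d a | a d | M S; B -> d | M a S | N d; M -> a | a d B

The nullable symbols are {N}.
ε ∉ L(G), so no ε-production is kept.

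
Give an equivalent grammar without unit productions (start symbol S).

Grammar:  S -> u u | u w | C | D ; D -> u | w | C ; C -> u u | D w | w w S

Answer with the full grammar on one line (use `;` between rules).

Unit pairs: D ⇒* {C}; S ⇒* {C, D}.
Replace each nonterminal's rules with the union of the non-unit rules of every nonterminal it unit-derives.

S -> u | w | u u | D w | w w S | u w; D -> u u | D w | w w S | u | w; C -> u u | D w | w w S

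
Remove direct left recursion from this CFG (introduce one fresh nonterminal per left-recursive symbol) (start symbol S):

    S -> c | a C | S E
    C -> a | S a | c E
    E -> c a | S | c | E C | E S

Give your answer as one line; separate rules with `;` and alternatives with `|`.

S -> c S' | a C S'; C -> a | S a | c E; E -> c a E' | S E' | c E'; S' -> E S' | ε; E' -> C E' | S E' | ε

Directly left-recursive nonterminals: S, E.
For S: α = {E}, β = {c, a C}. Rewrite as S → β S' and S' → α S' | ε.
For E: α = {C, S}, β = {c a, S, c}. Rewrite as E → β E' and E' → α E' | ε.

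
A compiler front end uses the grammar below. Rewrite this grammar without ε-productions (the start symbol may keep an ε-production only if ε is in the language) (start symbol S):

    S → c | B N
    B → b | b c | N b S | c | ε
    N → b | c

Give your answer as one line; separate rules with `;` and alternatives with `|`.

S → c | B N | N; B → b | b c | N b S | c; N → b | c

Nullable set = {B}.
ε ∉ L(G), so no ε-production is kept.
Expand every rule over subsets of its nullable positions: S → B N gives B N | N.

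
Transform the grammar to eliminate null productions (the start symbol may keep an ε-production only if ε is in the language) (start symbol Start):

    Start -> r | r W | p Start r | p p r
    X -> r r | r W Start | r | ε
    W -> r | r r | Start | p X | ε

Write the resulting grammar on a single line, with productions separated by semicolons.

Start -> r | r W | p Start r | p p r; X -> r r | r W Start | r Start | r; W -> r | r r | Start | p X | p

Nullable set = {W, X}.
ε ∉ L(G), so no ε-production is kept.
For each production, add variants omitting each subset of nullable occurrences: X → r W Start gives r W Start | r Start. W → p X gives p X | p.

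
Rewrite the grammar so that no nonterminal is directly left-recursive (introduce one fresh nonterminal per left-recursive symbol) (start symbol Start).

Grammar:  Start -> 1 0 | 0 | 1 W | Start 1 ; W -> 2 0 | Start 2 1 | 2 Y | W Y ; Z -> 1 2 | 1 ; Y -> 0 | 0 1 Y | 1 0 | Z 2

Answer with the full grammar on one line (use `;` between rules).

Start -> 1 0 Start1 | 0 Start1 | 1 W Start1; W -> 2 0 W1 | Start 2 1 W1 | 2 Y W1; Z -> 1 2 | 1; Y -> 0 | 0 1 Y | 1 0 | Z 2; Start1 -> 1 Start1 | eps; W1 -> Y W1 | eps

Directly left-recursive nonterminals: Start, W.
For Start: α = {1}, β = {1 0, 0, 1 W}. Rewrite as Start → β Start1 and Start1 → α Start1 | ε.
For W: α = {Y}, β = {2 0, Start 2 1, 2 Y}. Rewrite as W → β W1 and W1 → α W1 | ε.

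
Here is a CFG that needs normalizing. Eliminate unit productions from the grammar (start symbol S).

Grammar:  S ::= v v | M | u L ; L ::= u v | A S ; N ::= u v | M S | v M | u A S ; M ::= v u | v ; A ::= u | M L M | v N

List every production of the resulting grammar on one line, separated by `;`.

S ::= v v | u L | v u | v; L ::= u v | A S; N ::= u v | M S | v M | u A S; M ::= v u | v; A ::= u | M L M | v N

Unit pairs: S ⇒* {M}.
For each unit pair (A, B), copy every non-unit production of B to A, then drop all unit productions.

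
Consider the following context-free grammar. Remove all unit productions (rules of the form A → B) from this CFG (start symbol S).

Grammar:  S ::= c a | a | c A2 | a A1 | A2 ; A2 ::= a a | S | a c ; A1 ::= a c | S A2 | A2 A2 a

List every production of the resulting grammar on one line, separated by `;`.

Unit pairs: A2 ⇒* {S}; S ⇒* {A2}.
For every A with A ⇒* B via unit rules, add B's non-unit alternatives to A; then delete every rule of the form X → Y.

S ::= a a | a c | c a | a | c A2 | a A1; A2 ::= a a | a c | c a | a | c A2 | a A1; A1 ::= a c | S A2 | A2 A2 a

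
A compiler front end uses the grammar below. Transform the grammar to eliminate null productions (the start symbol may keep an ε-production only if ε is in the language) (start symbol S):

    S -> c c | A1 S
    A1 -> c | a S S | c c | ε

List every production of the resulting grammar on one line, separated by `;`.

S -> c c | A1 S; A1 -> c | a S S | c c

The nullable symbols are {A1}.
ε ∉ L(G), so no ε-production is kept.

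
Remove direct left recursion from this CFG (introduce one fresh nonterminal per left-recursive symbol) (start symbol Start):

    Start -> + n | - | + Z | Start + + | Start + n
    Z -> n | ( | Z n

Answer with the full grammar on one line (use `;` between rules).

Left recursion appears on Start, Z.
For Start: α = {+ +, + n}, β = {+ n, -, + Z}. Rewrite as Start → β Start1 and Start1 → α Start1 | ε.
For Z: α = {n}, β = {n, (}. Rewrite as Z → β Z1 and Z1 → α Z1 | ε.

Start -> + n Start1 | - Start1 | + Z Start1; Z -> n Z1 | ( Z1; Start1 -> + + Start1 | + n Start1 | ε; Z1 -> n Z1 | ε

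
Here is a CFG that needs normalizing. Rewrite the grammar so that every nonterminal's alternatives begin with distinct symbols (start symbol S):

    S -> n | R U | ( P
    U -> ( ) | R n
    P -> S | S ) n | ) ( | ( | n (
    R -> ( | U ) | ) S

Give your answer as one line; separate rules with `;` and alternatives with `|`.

P has alternatives sharing prefix 'S': factor to P → S P' with P' → ε | ) n.

S -> n | R U | ( P; U -> ( ) | R n; P -> ) ( | ( | n ( | S P'; R -> ( | U ) | ) S; P' -> ε | ) n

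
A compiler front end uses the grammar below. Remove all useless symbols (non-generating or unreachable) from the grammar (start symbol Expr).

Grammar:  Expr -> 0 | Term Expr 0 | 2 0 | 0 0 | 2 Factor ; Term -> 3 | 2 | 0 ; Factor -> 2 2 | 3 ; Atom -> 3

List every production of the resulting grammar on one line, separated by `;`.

Expr -> 0 | Term Expr 0 | 2 0 | 0 0 | 2 Factor; Term -> 3 | 2 | 0; Factor -> 2 2 | 3

Generating nonterminals: {Atom, Expr, Factor, Term}.
Reachable from Expr after that: {Expr, Factor, Term}.
Removed useless symbols: {Atom} and every production mentioning them.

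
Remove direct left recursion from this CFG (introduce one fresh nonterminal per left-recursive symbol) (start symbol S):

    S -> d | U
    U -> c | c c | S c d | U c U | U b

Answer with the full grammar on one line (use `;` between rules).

Left recursion appears on U.
For U: α = {c U, b}, β = {c, c c, S c d}. Rewrite as U → β U' and U' → α U' | ε.

S -> d | U; U -> c U' | c c U' | S c d U'; U' -> c U U' | b U' | ε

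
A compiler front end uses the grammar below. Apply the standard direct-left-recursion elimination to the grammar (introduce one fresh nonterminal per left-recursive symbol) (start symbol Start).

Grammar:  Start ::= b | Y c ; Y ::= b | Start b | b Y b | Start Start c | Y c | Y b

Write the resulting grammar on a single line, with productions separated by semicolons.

Start ::= b | Y c; Y ::= b Y1 | Start b Y1 | b Y b Y1 | Start Start c Y1; Y1 ::= c Y1 | b Y1 | ε

Left recursion appears on Y.
For Y: α = {c, b}, β = {b, Start b, b Y b, Start Start c}. Rewrite as Y → β Y1 and Y1 → α Y1 | ε.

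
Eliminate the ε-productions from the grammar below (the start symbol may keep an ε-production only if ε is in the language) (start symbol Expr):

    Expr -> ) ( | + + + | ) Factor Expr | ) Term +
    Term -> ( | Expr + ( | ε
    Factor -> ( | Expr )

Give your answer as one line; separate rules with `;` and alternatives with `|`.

Expr -> ) ( | + + + | ) Factor Expr | ) Term + | ) +; Term -> ( | Expr + (; Factor -> ( | Expr )

Nullable nonterminals: {Term}.
ε ∉ L(G), so no ε-production is kept.
Expand every rule over subsets of its nullable positions: Expr → ) Term + gives ) Term + | ) +.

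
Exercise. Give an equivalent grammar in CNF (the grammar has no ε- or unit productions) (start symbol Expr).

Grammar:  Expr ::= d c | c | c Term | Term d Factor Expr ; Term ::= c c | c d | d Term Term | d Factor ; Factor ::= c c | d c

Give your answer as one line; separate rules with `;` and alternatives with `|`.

Expr ::= X1 X2 | c | X2 Term | Term Y1; Term ::= X2 X2 | X2 X1 | X1 Y3 | X1 Factor; Factor ::= X2 X2 | X1 X2; X1 ::= d; X2 ::= c; Y1 ::= X1 Y2; Y2 ::= Factor Expr; Y3 ::= Term Term

Introduce a nonterminal for each terminal appearing in a rule of length ≥ 2: X1 → d, X2 → c.
Binarize each right-hand side of length ≥ 3 by chaining fresh nonterminals (Y1, Y2, …): affected rules were Expr → Term X1 Factor Expr; Term → X1 Term Term.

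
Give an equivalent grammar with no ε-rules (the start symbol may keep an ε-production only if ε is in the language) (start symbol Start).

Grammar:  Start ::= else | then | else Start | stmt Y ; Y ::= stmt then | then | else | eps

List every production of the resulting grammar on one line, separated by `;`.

Start ::= else | then | else Start | stmt Y | stmt; Y ::= stmt then | then | else

Nullable set = {Y}.
ε ∉ L(G), so no ε-production is kept.
For each production, add variants omitting each subset of nullable occurrences: Start → stmt Y gives stmt Y | stmt.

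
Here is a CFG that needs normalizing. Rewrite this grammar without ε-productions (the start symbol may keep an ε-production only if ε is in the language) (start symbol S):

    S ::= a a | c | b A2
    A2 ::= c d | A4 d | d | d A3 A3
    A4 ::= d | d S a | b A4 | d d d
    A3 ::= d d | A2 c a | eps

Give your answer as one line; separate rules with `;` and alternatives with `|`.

Nullable set = {A3}.
ε ∉ L(G), so no ε-production is kept.
Add the nullable-subset variants: A2 → d A3 A3 gives d A3 A3 | d A3.

S ::= a a | c | b A2; A2 ::= c d | A4 d | d | d A3 A3 | d A3; A4 ::= d | d S a | b A4 | d d d; A3 ::= d d | A2 c a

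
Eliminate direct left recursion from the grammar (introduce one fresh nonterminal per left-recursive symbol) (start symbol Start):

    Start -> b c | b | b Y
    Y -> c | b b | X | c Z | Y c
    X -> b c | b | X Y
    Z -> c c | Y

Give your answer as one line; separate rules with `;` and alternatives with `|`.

Left recursion appears on Y, X.
For Y: α = {c}, β = {c, b b, X, c Z}. Rewrite as Y → β Y1 and Y1 → α Y1 | ε.
For X: α = {Y}, β = {b c, b}. Rewrite as X → β X1 and X1 → α X1 | ε.

Start -> b c | b | b Y; Y -> c Y1 | b b Y1 | X Y1 | c Z Y1; X -> b c X1 | b X1; Z -> c c | Y; Y1 -> c Y1 | ε; X1 -> Y X1 | ε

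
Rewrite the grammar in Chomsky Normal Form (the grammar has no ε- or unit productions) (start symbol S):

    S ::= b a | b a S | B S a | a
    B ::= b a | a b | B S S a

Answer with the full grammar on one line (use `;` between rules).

Introduce a nonterminal for each terminal appearing in a rule of length ≥ 2: X1 → b, X2 → a.
Binarize each right-hand side of length ≥ 3 by chaining fresh nonterminals (Y1, Y2, …): affected rules were S → X1 X2 S; S → B S X2; B → B S S X2.

S ::= X1 X2 | X1 Y1 | B Y2 | a; B ::= X1 X2 | X2 X1 | B Y3; X1 ::= b; X2 ::= a; Y1 ::= X2 S; Y2 ::= S X2; Y3 ::= S Y4; Y4 ::= S X2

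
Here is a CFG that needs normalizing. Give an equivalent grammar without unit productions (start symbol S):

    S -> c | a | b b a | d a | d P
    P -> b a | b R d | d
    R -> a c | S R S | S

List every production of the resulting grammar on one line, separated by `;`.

S -> c | a | b b a | d a | d P; P -> b a | b R d | d; R -> c | a | b b a | d a | d P | a c | S R S

Unit pairs: R ⇒* {S}.
For every A with A ⇒* B via unit rules, add B's non-unit alternatives to A; then delete every rule of the form X → Y.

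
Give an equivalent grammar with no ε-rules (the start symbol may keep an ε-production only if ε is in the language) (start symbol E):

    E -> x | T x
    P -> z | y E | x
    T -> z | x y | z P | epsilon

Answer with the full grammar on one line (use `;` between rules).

Nullable set = {T}.
ε ∉ L(G), so no ε-production is kept.

E -> x | T x; P -> z | y E | x; T -> z | x y | z P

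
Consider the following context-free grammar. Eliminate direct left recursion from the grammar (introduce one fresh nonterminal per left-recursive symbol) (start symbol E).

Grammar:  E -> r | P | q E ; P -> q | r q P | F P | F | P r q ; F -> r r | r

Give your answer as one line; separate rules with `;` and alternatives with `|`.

P is directly left-recursive.
For P: α = {r q}, β = {q, r q P, F P, F}. Rewrite as P → β P' and P' → α P' | ε.

E -> r | P | q E; P -> q P' | r q P P' | F P P' | F P'; F -> r r | r; P' -> r q P' | ε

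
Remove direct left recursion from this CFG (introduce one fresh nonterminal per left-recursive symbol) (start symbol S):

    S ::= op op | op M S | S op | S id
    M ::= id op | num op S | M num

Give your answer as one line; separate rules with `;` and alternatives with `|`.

S ::= op op S' | op M S S'; M ::= id op M' | num op S M'; S' ::= op S' | id S' | ε; M' ::= num M' | ε

S, M are directly left-recursive.
For S: α = {op, id}, β = {op op, op M S}. Rewrite as S → β S' and S' → α S' | ε.
For M: α = {num}, β = {id op, num op S}. Rewrite as M → β M' and M' → α M' | ε.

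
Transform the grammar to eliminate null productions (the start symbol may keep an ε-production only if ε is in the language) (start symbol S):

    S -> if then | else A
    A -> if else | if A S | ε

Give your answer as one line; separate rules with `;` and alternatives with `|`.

S -> if then | else A | else; A -> if else | if A S | if S

Nullable set = {A}.
ε ∉ L(G), so no ε-production is kept.
Expand every rule over subsets of its nullable positions: S → else A gives else A | else. A → if A S gives if A S | if S.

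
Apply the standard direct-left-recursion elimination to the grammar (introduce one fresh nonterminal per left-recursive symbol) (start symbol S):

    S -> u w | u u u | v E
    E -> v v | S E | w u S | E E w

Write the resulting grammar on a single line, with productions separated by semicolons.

Left recursion appears on E.
For E: α = {E w}, β = {v v, S E, w u S}. Rewrite as E → β E' and E' → α E' | ε.

S -> u w | u u u | v E; E -> v v E' | S E E' | w u S E'; E' -> E w E' | ε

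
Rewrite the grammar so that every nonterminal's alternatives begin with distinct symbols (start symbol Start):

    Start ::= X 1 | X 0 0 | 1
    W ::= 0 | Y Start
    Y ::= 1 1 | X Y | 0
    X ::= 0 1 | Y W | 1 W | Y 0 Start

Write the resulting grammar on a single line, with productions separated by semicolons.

Start has alternatives sharing prefix 'X': factor to Start → X Start1 with Start1 → 1 | 0 0.
X has alternatives sharing prefix 'Y': factor to X → Y X1 with X1 → W | 0 Start.

Start ::= 1 | X Start1; W ::= 0 | Y Start; Y ::= 1 1 | X Y | 0; X ::= 0 1 | 1 W | Y X1; Start1 ::= 1 | 0 0; X1 ::= W | 0 Start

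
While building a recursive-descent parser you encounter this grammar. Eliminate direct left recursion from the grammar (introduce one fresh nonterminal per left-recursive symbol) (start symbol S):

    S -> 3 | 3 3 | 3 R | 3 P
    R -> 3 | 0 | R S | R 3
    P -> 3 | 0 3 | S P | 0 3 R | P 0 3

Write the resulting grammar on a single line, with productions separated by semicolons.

Left recursion appears on R, P.
For R: α = {S, 3}, β = {3, 0}. Rewrite as R → β R' and R' → α R' | ε.
For P: α = {0 3}, β = {3, 0 3, S P, 0 3 R}. Rewrite as P → β P' and P' → α P' | ε.

S -> 3 | 3 3 | 3 R | 3 P; R -> 3 R' | 0 R'; P -> 3 P' | 0 3 P' | S P P' | 0 3 R P'; R' -> S R' | 3 R' | ε; P' -> 0 3 P' | ε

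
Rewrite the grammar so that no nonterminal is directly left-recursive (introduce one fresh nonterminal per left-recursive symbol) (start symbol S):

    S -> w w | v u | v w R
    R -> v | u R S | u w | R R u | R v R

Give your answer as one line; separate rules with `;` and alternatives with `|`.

R is directly left-recursive.
For R: α = {R u, v R}, β = {v, u R S, u w}. Rewrite as R → β R' and R' → α R' | ε.

S -> w w | v u | v w R; R -> v R' | u R S R' | u w R'; R' -> R u R' | v R R' | epsilon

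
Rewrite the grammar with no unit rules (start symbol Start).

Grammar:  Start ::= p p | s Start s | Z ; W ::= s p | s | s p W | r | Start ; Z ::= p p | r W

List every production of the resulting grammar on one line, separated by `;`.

Start ::= p p | r W | s Start s; W ::= p p | r W | s Start s | s p | s | s p W | r; Z ::= p p | r W

Unit pairs: Start ⇒* {Z}; W ⇒* {Start, Z}.
For each unit pair (A, B), copy every non-unit production of B to A, then drop all unit productions.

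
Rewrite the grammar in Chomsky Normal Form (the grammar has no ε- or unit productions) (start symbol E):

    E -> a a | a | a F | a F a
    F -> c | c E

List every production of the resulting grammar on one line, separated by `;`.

E -> X1 X1 | a | X1 F | X1 Y1; F -> c | X2 E; X1 -> a; X2 -> c; Y1 -> F X1

Introduce a nonterminal for each terminal appearing in a rule of length ≥ 2: X1 → a, X2 → c.
Binarize each right-hand side of length ≥ 3 by chaining fresh nonterminals (Y1, Y2, …): affected rules were E → X1 F X1.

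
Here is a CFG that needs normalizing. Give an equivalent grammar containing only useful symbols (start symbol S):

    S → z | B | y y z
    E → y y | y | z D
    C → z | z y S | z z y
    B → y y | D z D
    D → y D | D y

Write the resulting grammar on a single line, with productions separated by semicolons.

S → z | B | y y z; B → y y

Generating nonterminals: {B, C, E, S}.
Reachable from S after that: {B, S}.
Removed useless symbols: {C, D, E} and every production mentioning them.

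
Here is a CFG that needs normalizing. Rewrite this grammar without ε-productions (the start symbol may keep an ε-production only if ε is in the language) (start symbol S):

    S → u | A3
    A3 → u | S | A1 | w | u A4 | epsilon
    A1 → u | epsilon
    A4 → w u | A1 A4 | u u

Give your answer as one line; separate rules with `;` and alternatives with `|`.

S → u | A3 | epsilon; A3 → u | S | A1 | w | u A4; A1 → u; A4 → w u | A1 A4 | u u

The nullable symbols are {A1, A3, S}.
ε ∈ L(G) since S is nullable, so keep S → ε.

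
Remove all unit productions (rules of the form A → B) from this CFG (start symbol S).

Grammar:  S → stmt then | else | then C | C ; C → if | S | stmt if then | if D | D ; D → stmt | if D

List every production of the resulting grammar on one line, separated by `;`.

Unit pairs: C ⇒* {D, S}; S ⇒* {C, D}.
Replace each nonterminal's rules with the union of the non-unit rules of every nonterminal it unit-derives.

S → stmt | if D | if | stmt if then | stmt then | else | then C; C → stmt | if D | if | stmt if then | stmt then | else | then C; D → stmt | if D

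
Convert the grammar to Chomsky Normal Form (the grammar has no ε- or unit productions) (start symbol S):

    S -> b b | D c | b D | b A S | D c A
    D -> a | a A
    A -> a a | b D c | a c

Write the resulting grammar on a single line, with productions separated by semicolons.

Introduce a nonterminal for each terminal appearing in a rule of length ≥ 2: X1 → b, X2 → c, X3 → a.
Binarize each right-hand side of length ≥ 3 by chaining fresh nonterminals (Y1, Y2, …): affected rules were S → X1 A S; S → D X2 A; A → X1 D X2.

S -> X1 X1 | D X2 | X1 D | X1 Y1 | D Y2; D -> a | X3 A; A -> X3 X3 | X1 Y3 | X3 X2; X1 -> b; X2 -> c; X3 -> a; Y1 -> A S; Y2 -> X2 A; Y3 -> D X2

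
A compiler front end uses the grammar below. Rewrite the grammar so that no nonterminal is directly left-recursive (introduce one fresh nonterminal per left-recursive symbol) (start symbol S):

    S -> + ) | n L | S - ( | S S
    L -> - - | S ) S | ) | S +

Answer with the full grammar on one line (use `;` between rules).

S -> + ) S' | n L S'; L -> - - | S ) S | ) | S +; S' -> - ( S' | S S' | ε

S is directly left-recursive.
For S: α = {- (, S}, β = {+ ), n L}. Rewrite as S → β S' and S' → α S' | ε.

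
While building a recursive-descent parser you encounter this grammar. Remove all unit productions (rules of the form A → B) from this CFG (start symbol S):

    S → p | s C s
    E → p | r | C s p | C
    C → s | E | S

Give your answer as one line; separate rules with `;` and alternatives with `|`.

S → p | s C s; E → p | r | C s p | s | s C s; C → p | r | C s p | s | s C s

Unit pairs: C ⇒* {E, S}; E ⇒* {C, S}.
Replace each nonterminal's rules with the union of the non-unit rules of every nonterminal it unit-derives.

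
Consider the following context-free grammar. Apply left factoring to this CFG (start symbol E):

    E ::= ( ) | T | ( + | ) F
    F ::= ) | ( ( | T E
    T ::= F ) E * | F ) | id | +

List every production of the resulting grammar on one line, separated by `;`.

E has alternatives sharing prefix '(': factor to E → ( E' with E' → ) | +.
T has alternatives sharing prefix 'F )': factor to T → F ) T' with T' → E * | ε.

E ::= T | ) F | ( E'; F ::= ) | ( ( | T E; T ::= id | + | F ) T'; E' ::= ) | +; T' ::= E * | ε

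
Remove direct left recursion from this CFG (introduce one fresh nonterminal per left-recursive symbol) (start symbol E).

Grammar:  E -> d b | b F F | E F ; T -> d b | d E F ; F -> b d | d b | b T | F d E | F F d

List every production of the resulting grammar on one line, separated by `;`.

E, F are directly left-recursive.
For E: α = {F}, β = {d b, b F F}. Rewrite as E → β E' and E' → α E' | ε.
For F: α = {d E, F d}, β = {b d, d b, b T}. Rewrite as F → β F' and F' → α F' | ε.

E -> d b E' | b F F E'; T -> d b | d E F; F -> b d F' | d b F' | b T F'; E' -> F E' | epsilon; F' -> d E F' | F d F' | epsilon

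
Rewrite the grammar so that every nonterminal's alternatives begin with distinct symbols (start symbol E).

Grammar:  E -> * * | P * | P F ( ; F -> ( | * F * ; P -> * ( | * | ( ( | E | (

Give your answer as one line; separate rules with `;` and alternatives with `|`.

E has alternatives sharing prefix 'P': factor to E → P E' with E' → * | F (.
P has alternatives sharing prefix '*': factor to P → * P' with P' → ( | ε.
P has alternatives sharing prefix '(': factor to P → ( P'' with P'' → ( | ε.

E -> * * | P E'; F -> ( | * F *; P -> E | * P' | ( P''; E' -> * | F (; P' -> ( | ε; P'' -> ( | ε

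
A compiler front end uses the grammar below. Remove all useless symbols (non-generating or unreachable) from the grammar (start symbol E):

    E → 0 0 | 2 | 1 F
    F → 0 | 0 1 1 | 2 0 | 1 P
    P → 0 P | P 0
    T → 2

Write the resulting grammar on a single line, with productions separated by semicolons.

E → 0 0 | 2 | 1 F; F → 0 | 0 1 1 | 2 0

Generating nonterminals: {E, F, T}.
Reachable from E after that: {E, F}.
Removed useless symbols: {P, T} and every production mentioning them.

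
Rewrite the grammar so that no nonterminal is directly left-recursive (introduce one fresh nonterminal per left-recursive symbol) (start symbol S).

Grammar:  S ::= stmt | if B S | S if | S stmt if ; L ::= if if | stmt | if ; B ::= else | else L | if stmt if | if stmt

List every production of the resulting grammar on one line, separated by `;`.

S ::= stmt S' | if B S S'; L ::= if if | stmt | if; B ::= else | else L | if stmt if | if stmt; S' ::= if S' | stmt if S' | epsilon

S is directly left-recursive.
For S: α = {if, stmt if}, β = {stmt, if B S}. Rewrite as S → β S' and S' → α S' | ε.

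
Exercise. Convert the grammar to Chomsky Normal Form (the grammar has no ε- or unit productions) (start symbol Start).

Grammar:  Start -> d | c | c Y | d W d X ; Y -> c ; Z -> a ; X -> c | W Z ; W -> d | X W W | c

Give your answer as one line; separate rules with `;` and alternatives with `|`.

Start -> d | c | X1 Y | X2 Y1; Y -> c; Z -> a; X -> c | W Z; W -> d | X Y3 | c; X1 -> c; X2 -> d; Y1 -> W Y2; Y2 -> X2 X; Y3 -> W W

Introduce a nonterminal for each terminal appearing in a rule of length ≥ 2: X1 → c, X2 → d.
Binarize each right-hand side of length ≥ 3 by chaining fresh nonterminals (Y1, Y2, …): affected rules were Start → X2 W X2 X; W → X W W.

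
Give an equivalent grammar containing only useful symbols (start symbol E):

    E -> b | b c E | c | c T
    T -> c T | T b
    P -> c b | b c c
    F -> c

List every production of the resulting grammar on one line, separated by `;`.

E -> b | b c E | c

Generating nonterminals: {E, F, P}.
Reachable from E after that: {E}.
Removed useless symbols: {F, P, T} and every production mentioning them.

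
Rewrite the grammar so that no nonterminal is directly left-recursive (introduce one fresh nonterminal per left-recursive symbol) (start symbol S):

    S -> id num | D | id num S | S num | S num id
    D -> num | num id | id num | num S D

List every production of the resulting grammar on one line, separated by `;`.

Directly left-recursive nonterminal: S.
For S: α = {num, num id}, β = {id num, D, id num S}. Rewrite as S → β S' and S' → α S' | ε.

S -> id num S' | D S' | id num S S'; D -> num | num id | id num | num S D; S' -> num S' | num id S' | ε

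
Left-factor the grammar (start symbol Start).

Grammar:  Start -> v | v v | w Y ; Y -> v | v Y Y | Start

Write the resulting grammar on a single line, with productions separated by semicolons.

Start -> w Y | v Start1; Y -> Start | v Y1; Start1 -> epsilon | v; Y1 -> epsilon | Y Y

Start has alternatives sharing prefix 'v': factor to Start → v Start1 with Start1 → ε | v.
Y has alternatives sharing prefix 'v': factor to Y → v Y1 with Y1 → ε | Y Y.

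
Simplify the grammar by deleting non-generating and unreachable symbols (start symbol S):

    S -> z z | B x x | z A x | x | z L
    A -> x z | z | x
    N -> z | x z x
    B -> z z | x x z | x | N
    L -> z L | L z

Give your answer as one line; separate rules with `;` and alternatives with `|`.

Generating nonterminals: {A, B, N, S}.
Reachable from S after that: {A, B, N, S}.
Removed useless symbols: {L} and every production mentioning them.

S -> z z | B x x | z A x | x; A -> x z | z | x; N -> z | x z x; B -> z z | x x z | x | N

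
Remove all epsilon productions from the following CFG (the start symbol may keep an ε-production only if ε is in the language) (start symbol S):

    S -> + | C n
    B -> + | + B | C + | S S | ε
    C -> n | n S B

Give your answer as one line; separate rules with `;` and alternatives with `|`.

S -> + | C n; B -> + | + B | C + | S S; C -> n | n S B | n S

The nullable symbols are {B}.
ε ∉ L(G), so no ε-production is kept.
Add the nullable-subset variants: C → n S B gives n S B | n S.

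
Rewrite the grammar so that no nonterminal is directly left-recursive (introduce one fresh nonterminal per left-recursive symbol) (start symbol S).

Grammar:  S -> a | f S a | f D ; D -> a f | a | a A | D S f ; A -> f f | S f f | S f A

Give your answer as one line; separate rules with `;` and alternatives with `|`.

D is directly left-recursive.
For D: α = {S f}, β = {a f, a, a A}. Rewrite as D → β D' and D' → α D' | ε.

S -> a | f S a | f D; D -> a f D' | a D' | a A D'; A -> f f | S f f | S f A; D' -> S f D' | ε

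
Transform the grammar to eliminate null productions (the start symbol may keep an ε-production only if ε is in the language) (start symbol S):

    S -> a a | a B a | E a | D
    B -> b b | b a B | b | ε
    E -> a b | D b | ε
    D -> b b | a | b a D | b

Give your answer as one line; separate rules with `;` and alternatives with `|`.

S -> a a | a B a | E a | a | D; B -> b b | b a B | b a | b; E -> a b | D b; D -> b b | a | b a D | b

The nullable symbols are {B, E}.
ε ∉ L(G), so no ε-production is kept.
Expand every rule over subsets of its nullable positions: S → E a gives E a | a. B → b a B gives b a B | b a.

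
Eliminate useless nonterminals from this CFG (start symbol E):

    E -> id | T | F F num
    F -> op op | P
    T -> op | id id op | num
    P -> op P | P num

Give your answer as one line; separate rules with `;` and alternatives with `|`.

Generating nonterminals: {E, F, T}.
Reachable from E after that: {E, F, T}.
Removed useless symbols: {P} and every production mentioning them.

E -> id | T | F F num; F -> op op; T -> op | id id op | num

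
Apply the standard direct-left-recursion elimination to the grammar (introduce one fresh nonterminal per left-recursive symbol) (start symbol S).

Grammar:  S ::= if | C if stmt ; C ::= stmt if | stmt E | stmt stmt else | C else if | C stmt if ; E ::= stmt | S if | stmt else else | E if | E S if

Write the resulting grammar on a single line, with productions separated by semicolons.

S ::= if | C if stmt; C ::= stmt if C' | stmt E C' | stmt stmt else C'; E ::= stmt E' | S if E' | stmt else else E'; C' ::= else if C' | stmt if C' | ε; E' ::= if E' | S if E' | ε

C, E are directly left-recursive.
For C: α = {else if, stmt if}, β = {stmt if, stmt E, stmt stmt else}. Rewrite as C → β C' and C' → α C' | ε.
For E: α = {if, S if}, β = {stmt, S if, stmt else else}. Rewrite as E → β E' and E' → α E' | ε.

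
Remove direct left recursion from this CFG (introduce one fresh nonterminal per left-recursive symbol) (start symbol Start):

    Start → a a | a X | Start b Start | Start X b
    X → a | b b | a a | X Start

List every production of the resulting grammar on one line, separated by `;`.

Start, X are directly left-recursive.
For Start: α = {b Start, X b}, β = {a a, a X}. Rewrite as Start → β Start1 and Start1 → α Start1 | ε.
For X: α = {Start}, β = {a, b b, a a}. Rewrite as X → β X1 and X1 → α X1 | ε.

Start → a a Start1 | a X Start1; X → a X1 | b b X1 | a a X1; Start1 → b Start Start1 | X b Start1 | eps; X1 → Start X1 | eps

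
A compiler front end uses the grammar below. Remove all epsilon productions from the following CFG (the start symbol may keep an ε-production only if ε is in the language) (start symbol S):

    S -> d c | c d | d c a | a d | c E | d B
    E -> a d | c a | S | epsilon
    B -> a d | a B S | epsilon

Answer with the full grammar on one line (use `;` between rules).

The nullable symbols are {B, E}.
ε ∉ L(G), so no ε-production is kept.
Expand every rule over subsets of its nullable positions: S → c E gives c E | c. S → d B gives d B | d. B → a B S gives a B S | a S.

S -> d c | c d | d c a | a d | c E | c | d B | d; E -> a d | c a | S; B -> a d | a B S | a S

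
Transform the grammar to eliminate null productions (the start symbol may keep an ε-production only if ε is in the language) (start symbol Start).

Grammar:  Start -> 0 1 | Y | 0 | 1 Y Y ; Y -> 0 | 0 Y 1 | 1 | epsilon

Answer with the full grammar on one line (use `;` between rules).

Start -> 0 1 | Y | 0 | 1 Y Y | 1 Y | 1 | epsilon; Y -> 0 | 0 Y 1 | 0 1 | 1

Nullable set = {Start, Y}.
ε ∈ L(G) since Start is nullable, so keep Start → ε.
Expand every rule over subsets of its nullable positions: Start → 1 Y Y gives 1 Y Y | 1 Y | 1. Y → 0 Y 1 gives 0 Y 1 | 0 1.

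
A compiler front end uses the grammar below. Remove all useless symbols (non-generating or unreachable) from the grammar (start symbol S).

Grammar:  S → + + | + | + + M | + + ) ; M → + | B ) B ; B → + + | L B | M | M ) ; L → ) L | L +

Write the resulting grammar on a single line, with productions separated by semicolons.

Generating nonterminals: {B, M, S}.
Reachable from S after that: {B, M, S}.
Removed useless symbols: {L} and every production mentioning them.

S → + + | + | + + M | + + ); M → + | B ) B; B → + + | M | M )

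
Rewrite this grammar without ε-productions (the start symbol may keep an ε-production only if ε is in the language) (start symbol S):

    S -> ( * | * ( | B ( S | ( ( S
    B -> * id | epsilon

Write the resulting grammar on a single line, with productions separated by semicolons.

S -> ( * | * ( | B ( S | ( S | ( ( S; B -> * id

Nullable nonterminals: {B}.
ε ∉ L(G), so no ε-production is kept.
For each production, add variants omitting each subset of nullable occurrences: S → B ( S gives B ( S | ( S.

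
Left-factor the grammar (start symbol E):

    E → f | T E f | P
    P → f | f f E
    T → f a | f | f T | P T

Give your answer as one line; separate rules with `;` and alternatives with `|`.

E → f | T E f | P; P → f P'; T → P T | f T'; P' → ε | f E; T' → a | ε | T

P has alternatives sharing prefix 'f': factor to P → f P' with P' → ε | f E.
T has alternatives sharing prefix 'f': factor to T → f T' with T' → a | ε | T.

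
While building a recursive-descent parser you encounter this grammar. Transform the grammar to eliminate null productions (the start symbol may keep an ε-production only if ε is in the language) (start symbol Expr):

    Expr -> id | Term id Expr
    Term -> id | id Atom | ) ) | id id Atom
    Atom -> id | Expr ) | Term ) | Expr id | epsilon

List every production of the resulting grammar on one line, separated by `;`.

Expr -> id | Term id Expr; Term -> id | id Atom | ) ) | id id Atom | id id; Atom -> id | Expr ) | Term ) | Expr id

Nullable nonterminals: {Atom}.
ε ∉ L(G), so no ε-production is kept.
Add the nullable-subset variants: Term → id id Atom gives id id Atom | id id.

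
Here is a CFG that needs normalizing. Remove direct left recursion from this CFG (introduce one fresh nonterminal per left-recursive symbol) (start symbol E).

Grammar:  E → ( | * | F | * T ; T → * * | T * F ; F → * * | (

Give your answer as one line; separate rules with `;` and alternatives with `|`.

Directly left-recursive nonterminal: T.
For T: α = {* F}, β = {* *}. Rewrite as T → β T' and T' → α T' | ε.

E → ( | * | F | * T; T → * * T'; F → * * | (; T' → * F T' | ε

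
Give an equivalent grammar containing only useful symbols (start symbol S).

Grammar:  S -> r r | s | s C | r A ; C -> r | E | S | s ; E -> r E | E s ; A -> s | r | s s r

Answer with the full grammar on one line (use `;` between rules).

S -> r r | s | s C | r A; C -> r | S | s; A -> s | r | s s r

Generating nonterminals: {A, C, S}.
Reachable from S after that: {A, C, S}.
Removed useless symbols: {E} and every production mentioning them.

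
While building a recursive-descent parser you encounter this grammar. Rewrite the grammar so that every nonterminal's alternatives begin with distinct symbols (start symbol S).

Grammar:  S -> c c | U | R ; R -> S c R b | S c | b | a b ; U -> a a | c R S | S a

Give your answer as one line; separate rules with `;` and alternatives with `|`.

S -> c c | U | R; R -> b | a b | S c R'; U -> a a | c R S | S a; R' -> R b | ε

R has alternatives sharing prefix 'S c': factor to R → S c R' with R' → R b | ε.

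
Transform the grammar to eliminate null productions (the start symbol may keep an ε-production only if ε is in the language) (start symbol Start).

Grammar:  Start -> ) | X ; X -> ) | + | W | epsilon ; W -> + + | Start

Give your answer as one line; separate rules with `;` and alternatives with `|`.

Nullable set = {Start, W, X}.
ε ∈ L(G) since Start is nullable, so keep Start → ε.

Start -> ) | X | epsilon; X -> ) | + | W; W -> + + | Start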